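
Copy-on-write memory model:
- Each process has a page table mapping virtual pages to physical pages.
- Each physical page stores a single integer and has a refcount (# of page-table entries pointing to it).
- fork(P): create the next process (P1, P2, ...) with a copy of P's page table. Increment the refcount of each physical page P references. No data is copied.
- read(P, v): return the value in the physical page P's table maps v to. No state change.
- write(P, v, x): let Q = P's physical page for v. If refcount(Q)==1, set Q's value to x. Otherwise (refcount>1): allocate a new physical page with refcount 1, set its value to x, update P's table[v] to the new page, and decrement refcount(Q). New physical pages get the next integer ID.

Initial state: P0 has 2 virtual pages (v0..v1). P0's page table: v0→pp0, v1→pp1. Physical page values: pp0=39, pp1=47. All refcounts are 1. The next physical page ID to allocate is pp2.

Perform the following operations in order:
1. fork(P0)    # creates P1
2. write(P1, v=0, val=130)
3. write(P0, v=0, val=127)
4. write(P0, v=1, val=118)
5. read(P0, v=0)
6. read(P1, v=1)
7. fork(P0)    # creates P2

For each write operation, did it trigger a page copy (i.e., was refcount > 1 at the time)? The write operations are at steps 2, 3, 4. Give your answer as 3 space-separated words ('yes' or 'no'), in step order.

Op 1: fork(P0) -> P1. 2 ppages; refcounts: pp0:2 pp1:2
Op 2: write(P1, v0, 130). refcount(pp0)=2>1 -> COPY to pp2. 3 ppages; refcounts: pp0:1 pp1:2 pp2:1
Op 3: write(P0, v0, 127). refcount(pp0)=1 -> write in place. 3 ppages; refcounts: pp0:1 pp1:2 pp2:1
Op 4: write(P0, v1, 118). refcount(pp1)=2>1 -> COPY to pp3. 4 ppages; refcounts: pp0:1 pp1:1 pp2:1 pp3:1
Op 5: read(P0, v0) -> 127. No state change.
Op 6: read(P1, v1) -> 47. No state change.
Op 7: fork(P0) -> P2. 4 ppages; refcounts: pp0:2 pp1:1 pp2:1 pp3:2

yes no yes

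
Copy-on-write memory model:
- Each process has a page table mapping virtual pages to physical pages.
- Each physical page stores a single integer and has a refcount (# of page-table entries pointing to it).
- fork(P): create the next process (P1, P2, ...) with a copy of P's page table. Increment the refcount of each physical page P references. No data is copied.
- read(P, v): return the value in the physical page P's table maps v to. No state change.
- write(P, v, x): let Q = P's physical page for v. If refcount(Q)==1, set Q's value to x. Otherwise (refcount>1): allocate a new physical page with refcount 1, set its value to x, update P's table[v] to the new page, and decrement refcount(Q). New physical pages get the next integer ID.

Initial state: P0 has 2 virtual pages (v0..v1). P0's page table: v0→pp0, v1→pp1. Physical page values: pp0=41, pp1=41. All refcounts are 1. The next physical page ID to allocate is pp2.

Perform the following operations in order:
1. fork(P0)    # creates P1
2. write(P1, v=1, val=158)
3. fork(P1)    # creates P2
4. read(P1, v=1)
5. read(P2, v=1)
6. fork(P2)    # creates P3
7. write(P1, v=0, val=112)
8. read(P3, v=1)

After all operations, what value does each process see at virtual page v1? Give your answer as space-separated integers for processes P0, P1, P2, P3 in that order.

Op 1: fork(P0) -> P1. 2 ppages; refcounts: pp0:2 pp1:2
Op 2: write(P1, v1, 158). refcount(pp1)=2>1 -> COPY to pp2. 3 ppages; refcounts: pp0:2 pp1:1 pp2:1
Op 3: fork(P1) -> P2. 3 ppages; refcounts: pp0:3 pp1:1 pp2:2
Op 4: read(P1, v1) -> 158. No state change.
Op 5: read(P2, v1) -> 158. No state change.
Op 6: fork(P2) -> P3. 3 ppages; refcounts: pp0:4 pp1:1 pp2:3
Op 7: write(P1, v0, 112). refcount(pp0)=4>1 -> COPY to pp3. 4 ppages; refcounts: pp0:3 pp1:1 pp2:3 pp3:1
Op 8: read(P3, v1) -> 158. No state change.
P0: v1 -> pp1 = 41
P1: v1 -> pp2 = 158
P2: v1 -> pp2 = 158
P3: v1 -> pp2 = 158

Answer: 41 158 158 158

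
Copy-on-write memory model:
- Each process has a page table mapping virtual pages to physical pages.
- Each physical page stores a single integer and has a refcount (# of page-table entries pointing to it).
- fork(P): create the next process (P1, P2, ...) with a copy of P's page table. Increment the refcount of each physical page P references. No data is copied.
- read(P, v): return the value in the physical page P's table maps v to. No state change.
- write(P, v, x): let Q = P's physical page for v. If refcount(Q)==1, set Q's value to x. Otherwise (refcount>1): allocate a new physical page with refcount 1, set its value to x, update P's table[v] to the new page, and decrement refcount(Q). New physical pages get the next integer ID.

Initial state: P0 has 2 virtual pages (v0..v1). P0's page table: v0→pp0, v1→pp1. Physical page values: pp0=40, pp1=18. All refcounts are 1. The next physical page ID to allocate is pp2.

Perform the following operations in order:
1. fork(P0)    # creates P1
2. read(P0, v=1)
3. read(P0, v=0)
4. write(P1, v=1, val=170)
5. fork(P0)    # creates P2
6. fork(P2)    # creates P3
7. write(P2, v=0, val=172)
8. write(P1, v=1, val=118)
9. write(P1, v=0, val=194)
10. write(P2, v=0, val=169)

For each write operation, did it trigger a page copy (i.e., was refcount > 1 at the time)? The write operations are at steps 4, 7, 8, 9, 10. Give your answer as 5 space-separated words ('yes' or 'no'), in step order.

Op 1: fork(P0) -> P1. 2 ppages; refcounts: pp0:2 pp1:2
Op 2: read(P0, v1) -> 18. No state change.
Op 3: read(P0, v0) -> 40. No state change.
Op 4: write(P1, v1, 170). refcount(pp1)=2>1 -> COPY to pp2. 3 ppages; refcounts: pp0:2 pp1:1 pp2:1
Op 5: fork(P0) -> P2. 3 ppages; refcounts: pp0:3 pp1:2 pp2:1
Op 6: fork(P2) -> P3. 3 ppages; refcounts: pp0:4 pp1:3 pp2:1
Op 7: write(P2, v0, 172). refcount(pp0)=4>1 -> COPY to pp3. 4 ppages; refcounts: pp0:3 pp1:3 pp2:1 pp3:1
Op 8: write(P1, v1, 118). refcount(pp2)=1 -> write in place. 4 ppages; refcounts: pp0:3 pp1:3 pp2:1 pp3:1
Op 9: write(P1, v0, 194). refcount(pp0)=3>1 -> COPY to pp4. 5 ppages; refcounts: pp0:2 pp1:3 pp2:1 pp3:1 pp4:1
Op 10: write(P2, v0, 169). refcount(pp3)=1 -> write in place. 5 ppages; refcounts: pp0:2 pp1:3 pp2:1 pp3:1 pp4:1

yes yes no yes no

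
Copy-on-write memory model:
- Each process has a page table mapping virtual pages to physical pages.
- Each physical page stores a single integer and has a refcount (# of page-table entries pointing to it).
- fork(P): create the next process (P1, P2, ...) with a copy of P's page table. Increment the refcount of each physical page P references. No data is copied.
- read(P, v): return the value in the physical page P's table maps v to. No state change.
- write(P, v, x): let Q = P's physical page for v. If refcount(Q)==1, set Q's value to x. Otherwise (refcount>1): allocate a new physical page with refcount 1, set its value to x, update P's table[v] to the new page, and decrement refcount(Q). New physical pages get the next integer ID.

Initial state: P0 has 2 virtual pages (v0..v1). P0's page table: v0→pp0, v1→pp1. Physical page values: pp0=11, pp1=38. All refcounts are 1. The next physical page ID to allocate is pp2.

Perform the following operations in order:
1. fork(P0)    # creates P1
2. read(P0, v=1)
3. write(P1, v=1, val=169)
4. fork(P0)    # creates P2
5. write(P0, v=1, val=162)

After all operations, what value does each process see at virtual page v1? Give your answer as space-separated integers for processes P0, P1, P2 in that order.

Op 1: fork(P0) -> P1. 2 ppages; refcounts: pp0:2 pp1:2
Op 2: read(P0, v1) -> 38. No state change.
Op 3: write(P1, v1, 169). refcount(pp1)=2>1 -> COPY to pp2. 3 ppages; refcounts: pp0:2 pp1:1 pp2:1
Op 4: fork(P0) -> P2. 3 ppages; refcounts: pp0:3 pp1:2 pp2:1
Op 5: write(P0, v1, 162). refcount(pp1)=2>1 -> COPY to pp3. 4 ppages; refcounts: pp0:3 pp1:1 pp2:1 pp3:1
P0: v1 -> pp3 = 162
P1: v1 -> pp2 = 169
P2: v1 -> pp1 = 38

Answer: 162 169 38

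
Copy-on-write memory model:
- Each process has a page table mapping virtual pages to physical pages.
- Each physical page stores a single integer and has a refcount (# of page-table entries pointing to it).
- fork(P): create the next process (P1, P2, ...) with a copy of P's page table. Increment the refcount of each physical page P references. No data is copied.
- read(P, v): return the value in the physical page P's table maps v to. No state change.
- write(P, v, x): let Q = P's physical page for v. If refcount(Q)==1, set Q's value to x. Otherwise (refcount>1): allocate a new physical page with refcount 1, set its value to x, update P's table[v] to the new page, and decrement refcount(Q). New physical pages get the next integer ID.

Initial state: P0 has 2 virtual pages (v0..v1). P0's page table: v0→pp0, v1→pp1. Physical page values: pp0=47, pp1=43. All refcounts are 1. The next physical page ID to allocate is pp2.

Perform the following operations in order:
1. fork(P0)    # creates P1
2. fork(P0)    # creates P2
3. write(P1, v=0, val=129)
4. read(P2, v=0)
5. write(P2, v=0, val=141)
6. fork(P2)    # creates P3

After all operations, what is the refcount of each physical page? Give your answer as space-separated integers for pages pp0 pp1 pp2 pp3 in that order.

Op 1: fork(P0) -> P1. 2 ppages; refcounts: pp0:2 pp1:2
Op 2: fork(P0) -> P2. 2 ppages; refcounts: pp0:3 pp1:3
Op 3: write(P1, v0, 129). refcount(pp0)=3>1 -> COPY to pp2. 3 ppages; refcounts: pp0:2 pp1:3 pp2:1
Op 4: read(P2, v0) -> 47. No state change.
Op 5: write(P2, v0, 141). refcount(pp0)=2>1 -> COPY to pp3. 4 ppages; refcounts: pp0:1 pp1:3 pp2:1 pp3:1
Op 6: fork(P2) -> P3. 4 ppages; refcounts: pp0:1 pp1:4 pp2:1 pp3:2

Answer: 1 4 1 2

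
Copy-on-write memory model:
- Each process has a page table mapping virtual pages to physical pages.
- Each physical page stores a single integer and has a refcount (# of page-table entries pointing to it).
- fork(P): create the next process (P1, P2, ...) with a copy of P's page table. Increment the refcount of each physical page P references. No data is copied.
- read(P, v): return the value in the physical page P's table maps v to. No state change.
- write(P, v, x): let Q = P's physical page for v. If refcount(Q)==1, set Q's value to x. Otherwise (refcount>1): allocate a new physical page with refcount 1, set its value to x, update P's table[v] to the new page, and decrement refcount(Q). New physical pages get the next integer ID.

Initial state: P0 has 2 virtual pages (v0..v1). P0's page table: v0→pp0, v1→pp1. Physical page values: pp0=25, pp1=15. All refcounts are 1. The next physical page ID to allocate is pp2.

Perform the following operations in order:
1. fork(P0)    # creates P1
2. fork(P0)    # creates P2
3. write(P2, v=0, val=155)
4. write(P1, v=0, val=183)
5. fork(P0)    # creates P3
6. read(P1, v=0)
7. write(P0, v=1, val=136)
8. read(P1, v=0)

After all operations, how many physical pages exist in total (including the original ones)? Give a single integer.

Answer: 5

Derivation:
Op 1: fork(P0) -> P1. 2 ppages; refcounts: pp0:2 pp1:2
Op 2: fork(P0) -> P2. 2 ppages; refcounts: pp0:3 pp1:3
Op 3: write(P2, v0, 155). refcount(pp0)=3>1 -> COPY to pp2. 3 ppages; refcounts: pp0:2 pp1:3 pp2:1
Op 4: write(P1, v0, 183). refcount(pp0)=2>1 -> COPY to pp3. 4 ppages; refcounts: pp0:1 pp1:3 pp2:1 pp3:1
Op 5: fork(P0) -> P3. 4 ppages; refcounts: pp0:2 pp1:4 pp2:1 pp3:1
Op 6: read(P1, v0) -> 183. No state change.
Op 7: write(P0, v1, 136). refcount(pp1)=4>1 -> COPY to pp4. 5 ppages; refcounts: pp0:2 pp1:3 pp2:1 pp3:1 pp4:1
Op 8: read(P1, v0) -> 183. No state change.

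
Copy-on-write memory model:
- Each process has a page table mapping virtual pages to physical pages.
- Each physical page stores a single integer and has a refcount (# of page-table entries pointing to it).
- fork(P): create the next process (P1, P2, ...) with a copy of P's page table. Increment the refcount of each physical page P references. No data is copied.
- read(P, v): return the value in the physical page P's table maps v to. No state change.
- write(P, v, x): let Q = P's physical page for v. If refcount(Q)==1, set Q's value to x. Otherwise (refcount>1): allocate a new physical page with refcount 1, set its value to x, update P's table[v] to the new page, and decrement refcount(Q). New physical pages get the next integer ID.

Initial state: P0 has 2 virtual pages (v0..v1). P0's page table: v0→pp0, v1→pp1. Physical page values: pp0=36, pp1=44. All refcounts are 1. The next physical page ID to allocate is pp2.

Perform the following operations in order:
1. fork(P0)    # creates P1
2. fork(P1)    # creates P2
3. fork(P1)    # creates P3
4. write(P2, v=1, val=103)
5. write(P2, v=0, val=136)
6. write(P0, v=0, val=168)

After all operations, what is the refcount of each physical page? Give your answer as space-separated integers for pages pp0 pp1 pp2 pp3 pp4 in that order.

Answer: 2 3 1 1 1

Derivation:
Op 1: fork(P0) -> P1. 2 ppages; refcounts: pp0:2 pp1:2
Op 2: fork(P1) -> P2. 2 ppages; refcounts: pp0:3 pp1:3
Op 3: fork(P1) -> P3. 2 ppages; refcounts: pp0:4 pp1:4
Op 4: write(P2, v1, 103). refcount(pp1)=4>1 -> COPY to pp2. 3 ppages; refcounts: pp0:4 pp1:3 pp2:1
Op 5: write(P2, v0, 136). refcount(pp0)=4>1 -> COPY to pp3. 4 ppages; refcounts: pp0:3 pp1:3 pp2:1 pp3:1
Op 6: write(P0, v0, 168). refcount(pp0)=3>1 -> COPY to pp4. 5 ppages; refcounts: pp0:2 pp1:3 pp2:1 pp3:1 pp4:1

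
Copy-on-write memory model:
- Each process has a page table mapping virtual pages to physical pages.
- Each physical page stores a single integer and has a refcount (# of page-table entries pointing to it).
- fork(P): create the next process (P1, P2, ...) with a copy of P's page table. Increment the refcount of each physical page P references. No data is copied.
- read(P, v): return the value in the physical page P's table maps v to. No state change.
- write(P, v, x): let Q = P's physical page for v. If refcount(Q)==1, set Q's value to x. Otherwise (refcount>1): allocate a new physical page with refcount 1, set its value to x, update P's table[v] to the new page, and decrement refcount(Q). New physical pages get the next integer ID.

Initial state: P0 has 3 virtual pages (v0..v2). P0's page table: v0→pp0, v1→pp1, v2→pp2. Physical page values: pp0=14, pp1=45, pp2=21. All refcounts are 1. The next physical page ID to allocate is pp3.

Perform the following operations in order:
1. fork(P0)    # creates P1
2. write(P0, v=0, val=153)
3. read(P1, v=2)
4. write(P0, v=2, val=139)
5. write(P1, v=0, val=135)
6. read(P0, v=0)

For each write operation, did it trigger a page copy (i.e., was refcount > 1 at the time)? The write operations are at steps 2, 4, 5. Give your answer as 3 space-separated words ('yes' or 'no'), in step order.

Op 1: fork(P0) -> P1. 3 ppages; refcounts: pp0:2 pp1:2 pp2:2
Op 2: write(P0, v0, 153). refcount(pp0)=2>1 -> COPY to pp3. 4 ppages; refcounts: pp0:1 pp1:2 pp2:2 pp3:1
Op 3: read(P1, v2) -> 21. No state change.
Op 4: write(P0, v2, 139). refcount(pp2)=2>1 -> COPY to pp4. 5 ppages; refcounts: pp0:1 pp1:2 pp2:1 pp3:1 pp4:1
Op 5: write(P1, v0, 135). refcount(pp0)=1 -> write in place. 5 ppages; refcounts: pp0:1 pp1:2 pp2:1 pp3:1 pp4:1
Op 6: read(P0, v0) -> 153. No state change.

yes yes no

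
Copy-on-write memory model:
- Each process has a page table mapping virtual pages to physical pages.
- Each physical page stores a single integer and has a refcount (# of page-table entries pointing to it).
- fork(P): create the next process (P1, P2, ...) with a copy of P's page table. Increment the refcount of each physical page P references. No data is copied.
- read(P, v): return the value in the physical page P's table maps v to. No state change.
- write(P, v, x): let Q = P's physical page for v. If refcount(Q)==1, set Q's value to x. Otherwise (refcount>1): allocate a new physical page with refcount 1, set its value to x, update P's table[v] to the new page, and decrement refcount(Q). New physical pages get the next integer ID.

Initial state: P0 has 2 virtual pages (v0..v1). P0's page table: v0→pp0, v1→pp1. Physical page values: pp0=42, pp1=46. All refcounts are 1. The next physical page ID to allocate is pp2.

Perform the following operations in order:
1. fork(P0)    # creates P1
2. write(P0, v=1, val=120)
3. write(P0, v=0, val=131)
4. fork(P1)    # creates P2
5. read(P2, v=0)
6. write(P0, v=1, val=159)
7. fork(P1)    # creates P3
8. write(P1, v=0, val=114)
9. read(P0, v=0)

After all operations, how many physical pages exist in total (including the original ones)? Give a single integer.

Op 1: fork(P0) -> P1. 2 ppages; refcounts: pp0:2 pp1:2
Op 2: write(P0, v1, 120). refcount(pp1)=2>1 -> COPY to pp2. 3 ppages; refcounts: pp0:2 pp1:1 pp2:1
Op 3: write(P0, v0, 131). refcount(pp0)=2>1 -> COPY to pp3. 4 ppages; refcounts: pp0:1 pp1:1 pp2:1 pp3:1
Op 4: fork(P1) -> P2. 4 ppages; refcounts: pp0:2 pp1:2 pp2:1 pp3:1
Op 5: read(P2, v0) -> 42. No state change.
Op 6: write(P0, v1, 159). refcount(pp2)=1 -> write in place. 4 ppages; refcounts: pp0:2 pp1:2 pp2:1 pp3:1
Op 7: fork(P1) -> P3. 4 ppages; refcounts: pp0:3 pp1:3 pp2:1 pp3:1
Op 8: write(P1, v0, 114). refcount(pp0)=3>1 -> COPY to pp4. 5 ppages; refcounts: pp0:2 pp1:3 pp2:1 pp3:1 pp4:1
Op 9: read(P0, v0) -> 131. No state change.

Answer: 5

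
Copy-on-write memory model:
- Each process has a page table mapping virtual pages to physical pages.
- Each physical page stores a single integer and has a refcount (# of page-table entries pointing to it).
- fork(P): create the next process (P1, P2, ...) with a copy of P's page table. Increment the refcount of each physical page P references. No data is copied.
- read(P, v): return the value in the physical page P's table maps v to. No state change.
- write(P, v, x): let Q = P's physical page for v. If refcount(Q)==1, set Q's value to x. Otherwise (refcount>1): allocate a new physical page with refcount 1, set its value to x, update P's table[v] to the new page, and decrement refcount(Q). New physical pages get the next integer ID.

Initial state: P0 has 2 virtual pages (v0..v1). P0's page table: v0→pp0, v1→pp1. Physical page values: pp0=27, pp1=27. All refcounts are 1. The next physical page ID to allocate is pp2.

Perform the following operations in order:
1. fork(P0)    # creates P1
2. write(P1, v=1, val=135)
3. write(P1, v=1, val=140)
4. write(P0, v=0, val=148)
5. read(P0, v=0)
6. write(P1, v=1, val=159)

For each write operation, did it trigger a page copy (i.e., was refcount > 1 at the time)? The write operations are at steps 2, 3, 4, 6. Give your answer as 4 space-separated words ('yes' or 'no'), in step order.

Op 1: fork(P0) -> P1. 2 ppages; refcounts: pp0:2 pp1:2
Op 2: write(P1, v1, 135). refcount(pp1)=2>1 -> COPY to pp2. 3 ppages; refcounts: pp0:2 pp1:1 pp2:1
Op 3: write(P1, v1, 140). refcount(pp2)=1 -> write in place. 3 ppages; refcounts: pp0:2 pp1:1 pp2:1
Op 4: write(P0, v0, 148). refcount(pp0)=2>1 -> COPY to pp3. 4 ppages; refcounts: pp0:1 pp1:1 pp2:1 pp3:1
Op 5: read(P0, v0) -> 148. No state change.
Op 6: write(P1, v1, 159). refcount(pp2)=1 -> write in place. 4 ppages; refcounts: pp0:1 pp1:1 pp2:1 pp3:1

yes no yes no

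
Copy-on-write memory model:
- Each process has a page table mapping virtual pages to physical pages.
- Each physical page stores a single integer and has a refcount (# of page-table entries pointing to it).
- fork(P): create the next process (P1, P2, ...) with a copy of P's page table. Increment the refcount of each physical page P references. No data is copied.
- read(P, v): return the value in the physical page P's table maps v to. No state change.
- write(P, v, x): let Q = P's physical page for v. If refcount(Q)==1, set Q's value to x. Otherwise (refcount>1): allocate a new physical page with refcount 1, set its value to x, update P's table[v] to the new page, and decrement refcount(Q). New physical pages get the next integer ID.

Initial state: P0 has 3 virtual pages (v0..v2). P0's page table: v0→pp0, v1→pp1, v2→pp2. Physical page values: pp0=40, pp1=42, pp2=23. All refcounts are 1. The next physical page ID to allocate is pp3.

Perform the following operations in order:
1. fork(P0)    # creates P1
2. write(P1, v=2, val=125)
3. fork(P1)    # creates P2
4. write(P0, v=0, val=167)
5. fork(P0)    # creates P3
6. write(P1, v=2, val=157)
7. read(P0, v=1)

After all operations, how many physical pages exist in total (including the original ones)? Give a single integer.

Answer: 6

Derivation:
Op 1: fork(P0) -> P1. 3 ppages; refcounts: pp0:2 pp1:2 pp2:2
Op 2: write(P1, v2, 125). refcount(pp2)=2>1 -> COPY to pp3. 4 ppages; refcounts: pp0:2 pp1:2 pp2:1 pp3:1
Op 3: fork(P1) -> P2. 4 ppages; refcounts: pp0:3 pp1:3 pp2:1 pp3:2
Op 4: write(P0, v0, 167). refcount(pp0)=3>1 -> COPY to pp4. 5 ppages; refcounts: pp0:2 pp1:3 pp2:1 pp3:2 pp4:1
Op 5: fork(P0) -> P3. 5 ppages; refcounts: pp0:2 pp1:4 pp2:2 pp3:2 pp4:2
Op 6: write(P1, v2, 157). refcount(pp3)=2>1 -> COPY to pp5. 6 ppages; refcounts: pp0:2 pp1:4 pp2:2 pp3:1 pp4:2 pp5:1
Op 7: read(P0, v1) -> 42. No state change.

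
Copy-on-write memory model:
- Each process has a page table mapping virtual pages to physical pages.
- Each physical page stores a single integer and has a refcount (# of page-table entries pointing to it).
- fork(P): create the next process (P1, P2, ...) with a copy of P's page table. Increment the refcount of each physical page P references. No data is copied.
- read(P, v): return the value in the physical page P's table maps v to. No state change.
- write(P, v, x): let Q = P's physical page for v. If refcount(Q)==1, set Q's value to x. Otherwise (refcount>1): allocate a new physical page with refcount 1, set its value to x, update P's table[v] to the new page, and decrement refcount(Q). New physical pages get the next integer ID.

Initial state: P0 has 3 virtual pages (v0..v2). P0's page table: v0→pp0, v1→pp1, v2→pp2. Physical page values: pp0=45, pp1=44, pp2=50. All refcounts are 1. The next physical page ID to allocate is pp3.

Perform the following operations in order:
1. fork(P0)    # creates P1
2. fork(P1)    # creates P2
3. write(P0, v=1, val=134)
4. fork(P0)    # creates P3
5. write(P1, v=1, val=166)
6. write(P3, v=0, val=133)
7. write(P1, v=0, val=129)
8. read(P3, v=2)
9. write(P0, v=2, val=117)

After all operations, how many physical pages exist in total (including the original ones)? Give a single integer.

Op 1: fork(P0) -> P1. 3 ppages; refcounts: pp0:2 pp1:2 pp2:2
Op 2: fork(P1) -> P2. 3 ppages; refcounts: pp0:3 pp1:3 pp2:3
Op 3: write(P0, v1, 134). refcount(pp1)=3>1 -> COPY to pp3. 4 ppages; refcounts: pp0:3 pp1:2 pp2:3 pp3:1
Op 4: fork(P0) -> P3. 4 ppages; refcounts: pp0:4 pp1:2 pp2:4 pp3:2
Op 5: write(P1, v1, 166). refcount(pp1)=2>1 -> COPY to pp4. 5 ppages; refcounts: pp0:4 pp1:1 pp2:4 pp3:2 pp4:1
Op 6: write(P3, v0, 133). refcount(pp0)=4>1 -> COPY to pp5. 6 ppages; refcounts: pp0:3 pp1:1 pp2:4 pp3:2 pp4:1 pp5:1
Op 7: write(P1, v0, 129). refcount(pp0)=3>1 -> COPY to pp6. 7 ppages; refcounts: pp0:2 pp1:1 pp2:4 pp3:2 pp4:1 pp5:1 pp6:1
Op 8: read(P3, v2) -> 50. No state change.
Op 9: write(P0, v2, 117). refcount(pp2)=4>1 -> COPY to pp7. 8 ppages; refcounts: pp0:2 pp1:1 pp2:3 pp3:2 pp4:1 pp5:1 pp6:1 pp7:1

Answer: 8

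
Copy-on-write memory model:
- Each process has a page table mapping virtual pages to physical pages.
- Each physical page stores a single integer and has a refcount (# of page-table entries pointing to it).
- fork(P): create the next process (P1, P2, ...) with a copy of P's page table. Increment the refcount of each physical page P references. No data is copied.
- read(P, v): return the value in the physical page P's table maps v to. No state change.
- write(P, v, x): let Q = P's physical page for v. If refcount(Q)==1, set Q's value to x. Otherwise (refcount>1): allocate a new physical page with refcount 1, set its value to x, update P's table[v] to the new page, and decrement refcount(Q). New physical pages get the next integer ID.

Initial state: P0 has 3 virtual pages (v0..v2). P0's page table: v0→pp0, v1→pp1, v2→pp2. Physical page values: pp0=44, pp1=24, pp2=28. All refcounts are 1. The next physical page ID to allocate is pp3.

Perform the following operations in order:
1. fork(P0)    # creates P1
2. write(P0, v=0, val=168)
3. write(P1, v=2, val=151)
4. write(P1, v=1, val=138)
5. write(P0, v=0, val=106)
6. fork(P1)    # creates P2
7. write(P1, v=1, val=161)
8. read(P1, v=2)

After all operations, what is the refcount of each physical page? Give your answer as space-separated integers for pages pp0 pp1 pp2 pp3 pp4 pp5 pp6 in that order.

Answer: 2 1 1 1 2 1 1

Derivation:
Op 1: fork(P0) -> P1. 3 ppages; refcounts: pp0:2 pp1:2 pp2:2
Op 2: write(P0, v0, 168). refcount(pp0)=2>1 -> COPY to pp3. 4 ppages; refcounts: pp0:1 pp1:2 pp2:2 pp3:1
Op 3: write(P1, v2, 151). refcount(pp2)=2>1 -> COPY to pp4. 5 ppages; refcounts: pp0:1 pp1:2 pp2:1 pp3:1 pp4:1
Op 4: write(P1, v1, 138). refcount(pp1)=2>1 -> COPY to pp5. 6 ppages; refcounts: pp0:1 pp1:1 pp2:1 pp3:1 pp4:1 pp5:1
Op 5: write(P0, v0, 106). refcount(pp3)=1 -> write in place. 6 ppages; refcounts: pp0:1 pp1:1 pp2:1 pp3:1 pp4:1 pp5:1
Op 6: fork(P1) -> P2. 6 ppages; refcounts: pp0:2 pp1:1 pp2:1 pp3:1 pp4:2 pp5:2
Op 7: write(P1, v1, 161). refcount(pp5)=2>1 -> COPY to pp6. 7 ppages; refcounts: pp0:2 pp1:1 pp2:1 pp3:1 pp4:2 pp5:1 pp6:1
Op 8: read(P1, v2) -> 151. No state change.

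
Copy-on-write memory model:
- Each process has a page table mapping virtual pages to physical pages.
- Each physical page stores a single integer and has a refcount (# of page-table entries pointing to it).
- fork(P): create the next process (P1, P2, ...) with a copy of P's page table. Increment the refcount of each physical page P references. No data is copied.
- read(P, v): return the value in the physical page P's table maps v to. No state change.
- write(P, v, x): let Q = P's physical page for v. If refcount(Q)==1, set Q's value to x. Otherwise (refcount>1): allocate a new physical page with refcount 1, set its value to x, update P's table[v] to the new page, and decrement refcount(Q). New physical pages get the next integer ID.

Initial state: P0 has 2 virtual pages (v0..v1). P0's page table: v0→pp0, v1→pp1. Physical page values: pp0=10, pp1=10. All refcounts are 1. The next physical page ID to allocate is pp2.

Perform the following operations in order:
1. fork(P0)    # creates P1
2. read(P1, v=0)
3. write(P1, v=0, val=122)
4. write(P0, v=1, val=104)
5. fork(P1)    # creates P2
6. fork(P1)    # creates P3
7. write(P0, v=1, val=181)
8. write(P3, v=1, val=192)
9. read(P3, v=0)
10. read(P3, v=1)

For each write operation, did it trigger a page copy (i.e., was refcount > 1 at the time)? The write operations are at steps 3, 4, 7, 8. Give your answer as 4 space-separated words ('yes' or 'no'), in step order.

Op 1: fork(P0) -> P1. 2 ppages; refcounts: pp0:2 pp1:2
Op 2: read(P1, v0) -> 10. No state change.
Op 3: write(P1, v0, 122). refcount(pp0)=2>1 -> COPY to pp2. 3 ppages; refcounts: pp0:1 pp1:2 pp2:1
Op 4: write(P0, v1, 104). refcount(pp1)=2>1 -> COPY to pp3. 4 ppages; refcounts: pp0:1 pp1:1 pp2:1 pp3:1
Op 5: fork(P1) -> P2. 4 ppages; refcounts: pp0:1 pp1:2 pp2:2 pp3:1
Op 6: fork(P1) -> P3. 4 ppages; refcounts: pp0:1 pp1:3 pp2:3 pp3:1
Op 7: write(P0, v1, 181). refcount(pp3)=1 -> write in place. 4 ppages; refcounts: pp0:1 pp1:3 pp2:3 pp3:1
Op 8: write(P3, v1, 192). refcount(pp1)=3>1 -> COPY to pp4. 5 ppages; refcounts: pp0:1 pp1:2 pp2:3 pp3:1 pp4:1
Op 9: read(P3, v0) -> 122. No state change.
Op 10: read(P3, v1) -> 192. No state change.

yes yes no yes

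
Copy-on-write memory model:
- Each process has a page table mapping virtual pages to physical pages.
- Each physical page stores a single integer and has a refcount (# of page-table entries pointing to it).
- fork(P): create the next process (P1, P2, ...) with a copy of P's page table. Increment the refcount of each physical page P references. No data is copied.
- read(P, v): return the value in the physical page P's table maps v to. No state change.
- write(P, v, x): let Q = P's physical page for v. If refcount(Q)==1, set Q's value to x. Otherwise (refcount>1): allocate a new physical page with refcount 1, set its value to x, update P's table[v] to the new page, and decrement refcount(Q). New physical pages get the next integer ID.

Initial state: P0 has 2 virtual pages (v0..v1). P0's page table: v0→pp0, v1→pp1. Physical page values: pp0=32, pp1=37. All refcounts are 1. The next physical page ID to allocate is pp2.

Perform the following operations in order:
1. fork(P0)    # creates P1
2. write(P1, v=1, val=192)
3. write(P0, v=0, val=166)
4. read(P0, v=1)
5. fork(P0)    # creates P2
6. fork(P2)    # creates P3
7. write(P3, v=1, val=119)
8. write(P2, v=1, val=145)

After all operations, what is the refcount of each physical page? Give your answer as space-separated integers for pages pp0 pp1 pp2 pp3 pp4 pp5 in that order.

Answer: 1 1 1 3 1 1

Derivation:
Op 1: fork(P0) -> P1. 2 ppages; refcounts: pp0:2 pp1:2
Op 2: write(P1, v1, 192). refcount(pp1)=2>1 -> COPY to pp2. 3 ppages; refcounts: pp0:2 pp1:1 pp2:1
Op 3: write(P0, v0, 166). refcount(pp0)=2>1 -> COPY to pp3. 4 ppages; refcounts: pp0:1 pp1:1 pp2:1 pp3:1
Op 4: read(P0, v1) -> 37. No state change.
Op 5: fork(P0) -> P2. 4 ppages; refcounts: pp0:1 pp1:2 pp2:1 pp3:2
Op 6: fork(P2) -> P3. 4 ppages; refcounts: pp0:1 pp1:3 pp2:1 pp3:3
Op 7: write(P3, v1, 119). refcount(pp1)=3>1 -> COPY to pp4. 5 ppages; refcounts: pp0:1 pp1:2 pp2:1 pp3:3 pp4:1
Op 8: write(P2, v1, 145). refcount(pp1)=2>1 -> COPY to pp5. 6 ppages; refcounts: pp0:1 pp1:1 pp2:1 pp3:3 pp4:1 pp5:1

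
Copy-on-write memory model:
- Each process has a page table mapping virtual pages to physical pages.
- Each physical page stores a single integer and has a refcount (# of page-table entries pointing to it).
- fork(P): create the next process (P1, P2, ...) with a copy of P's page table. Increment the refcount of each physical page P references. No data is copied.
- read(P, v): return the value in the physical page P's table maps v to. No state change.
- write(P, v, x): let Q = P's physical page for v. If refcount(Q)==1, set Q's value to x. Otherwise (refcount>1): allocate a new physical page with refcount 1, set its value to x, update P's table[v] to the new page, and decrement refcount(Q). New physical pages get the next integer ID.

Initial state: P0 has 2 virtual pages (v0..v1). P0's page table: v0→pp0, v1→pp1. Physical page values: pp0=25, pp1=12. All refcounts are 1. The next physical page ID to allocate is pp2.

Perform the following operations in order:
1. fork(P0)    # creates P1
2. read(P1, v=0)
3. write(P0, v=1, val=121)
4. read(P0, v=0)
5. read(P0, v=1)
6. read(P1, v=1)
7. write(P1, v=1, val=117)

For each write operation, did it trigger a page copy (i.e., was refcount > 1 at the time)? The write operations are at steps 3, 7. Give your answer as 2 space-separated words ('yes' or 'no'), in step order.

Op 1: fork(P0) -> P1. 2 ppages; refcounts: pp0:2 pp1:2
Op 2: read(P1, v0) -> 25. No state change.
Op 3: write(P0, v1, 121). refcount(pp1)=2>1 -> COPY to pp2. 3 ppages; refcounts: pp0:2 pp1:1 pp2:1
Op 4: read(P0, v0) -> 25. No state change.
Op 5: read(P0, v1) -> 121. No state change.
Op 6: read(P1, v1) -> 12. No state change.
Op 7: write(P1, v1, 117). refcount(pp1)=1 -> write in place. 3 ppages; refcounts: pp0:2 pp1:1 pp2:1

yes no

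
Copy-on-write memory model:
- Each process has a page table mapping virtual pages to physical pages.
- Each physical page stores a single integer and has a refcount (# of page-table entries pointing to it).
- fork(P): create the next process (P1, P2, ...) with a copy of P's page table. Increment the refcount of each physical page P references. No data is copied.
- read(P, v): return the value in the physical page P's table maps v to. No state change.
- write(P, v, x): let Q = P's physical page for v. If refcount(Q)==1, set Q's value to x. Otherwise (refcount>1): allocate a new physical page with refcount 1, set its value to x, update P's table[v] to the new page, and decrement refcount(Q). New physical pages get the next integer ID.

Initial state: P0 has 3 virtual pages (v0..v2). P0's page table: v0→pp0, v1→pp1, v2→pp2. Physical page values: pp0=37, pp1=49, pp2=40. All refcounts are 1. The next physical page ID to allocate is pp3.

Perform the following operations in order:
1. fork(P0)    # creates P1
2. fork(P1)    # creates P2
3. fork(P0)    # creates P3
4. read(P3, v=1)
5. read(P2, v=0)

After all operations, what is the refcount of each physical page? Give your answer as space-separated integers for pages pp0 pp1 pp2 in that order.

Answer: 4 4 4

Derivation:
Op 1: fork(P0) -> P1. 3 ppages; refcounts: pp0:2 pp1:2 pp2:2
Op 2: fork(P1) -> P2. 3 ppages; refcounts: pp0:3 pp1:3 pp2:3
Op 3: fork(P0) -> P3. 3 ppages; refcounts: pp0:4 pp1:4 pp2:4
Op 4: read(P3, v1) -> 49. No state change.
Op 5: read(P2, v0) -> 37. No state change.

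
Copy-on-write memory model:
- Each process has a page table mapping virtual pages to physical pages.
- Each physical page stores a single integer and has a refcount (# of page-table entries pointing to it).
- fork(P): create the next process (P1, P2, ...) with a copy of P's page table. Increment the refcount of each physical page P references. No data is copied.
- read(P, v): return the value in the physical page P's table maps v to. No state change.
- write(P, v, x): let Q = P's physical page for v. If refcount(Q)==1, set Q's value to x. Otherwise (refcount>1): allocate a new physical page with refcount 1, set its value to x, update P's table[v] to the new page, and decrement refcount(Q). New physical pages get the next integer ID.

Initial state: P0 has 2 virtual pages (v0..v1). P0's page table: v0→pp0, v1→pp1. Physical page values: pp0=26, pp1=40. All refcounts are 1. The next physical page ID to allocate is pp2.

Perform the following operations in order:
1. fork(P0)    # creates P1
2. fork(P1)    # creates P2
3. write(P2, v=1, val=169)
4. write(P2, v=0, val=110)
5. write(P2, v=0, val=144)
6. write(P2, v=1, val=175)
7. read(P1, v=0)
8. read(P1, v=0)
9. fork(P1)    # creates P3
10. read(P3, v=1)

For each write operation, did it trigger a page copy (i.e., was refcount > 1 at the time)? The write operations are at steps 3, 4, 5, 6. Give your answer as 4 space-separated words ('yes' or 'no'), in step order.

Op 1: fork(P0) -> P1. 2 ppages; refcounts: pp0:2 pp1:2
Op 2: fork(P1) -> P2. 2 ppages; refcounts: pp0:3 pp1:3
Op 3: write(P2, v1, 169). refcount(pp1)=3>1 -> COPY to pp2. 3 ppages; refcounts: pp0:3 pp1:2 pp2:1
Op 4: write(P2, v0, 110). refcount(pp0)=3>1 -> COPY to pp3. 4 ppages; refcounts: pp0:2 pp1:2 pp2:1 pp3:1
Op 5: write(P2, v0, 144). refcount(pp3)=1 -> write in place. 4 ppages; refcounts: pp0:2 pp1:2 pp2:1 pp3:1
Op 6: write(P2, v1, 175). refcount(pp2)=1 -> write in place. 4 ppages; refcounts: pp0:2 pp1:2 pp2:1 pp3:1
Op 7: read(P1, v0) -> 26. No state change.
Op 8: read(P1, v0) -> 26. No state change.
Op 9: fork(P1) -> P3. 4 ppages; refcounts: pp0:3 pp1:3 pp2:1 pp3:1
Op 10: read(P3, v1) -> 40. No state change.

yes yes no no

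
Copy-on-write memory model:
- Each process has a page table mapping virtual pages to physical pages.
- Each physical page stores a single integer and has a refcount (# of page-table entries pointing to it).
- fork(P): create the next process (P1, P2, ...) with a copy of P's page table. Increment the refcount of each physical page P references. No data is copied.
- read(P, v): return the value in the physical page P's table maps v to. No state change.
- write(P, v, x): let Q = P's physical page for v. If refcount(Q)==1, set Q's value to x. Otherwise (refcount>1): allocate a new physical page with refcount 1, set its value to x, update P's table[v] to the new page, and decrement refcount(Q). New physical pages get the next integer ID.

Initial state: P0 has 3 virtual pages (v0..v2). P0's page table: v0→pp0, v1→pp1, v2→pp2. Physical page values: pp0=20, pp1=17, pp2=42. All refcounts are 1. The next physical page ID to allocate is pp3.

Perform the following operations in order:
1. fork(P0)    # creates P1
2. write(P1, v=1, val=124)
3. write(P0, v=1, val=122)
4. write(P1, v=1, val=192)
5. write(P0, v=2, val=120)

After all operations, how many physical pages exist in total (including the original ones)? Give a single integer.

Answer: 5

Derivation:
Op 1: fork(P0) -> P1. 3 ppages; refcounts: pp0:2 pp1:2 pp2:2
Op 2: write(P1, v1, 124). refcount(pp1)=2>1 -> COPY to pp3. 4 ppages; refcounts: pp0:2 pp1:1 pp2:2 pp3:1
Op 3: write(P0, v1, 122). refcount(pp1)=1 -> write in place. 4 ppages; refcounts: pp0:2 pp1:1 pp2:2 pp3:1
Op 4: write(P1, v1, 192). refcount(pp3)=1 -> write in place. 4 ppages; refcounts: pp0:2 pp1:1 pp2:2 pp3:1
Op 5: write(P0, v2, 120). refcount(pp2)=2>1 -> COPY to pp4. 5 ppages; refcounts: pp0:2 pp1:1 pp2:1 pp3:1 pp4:1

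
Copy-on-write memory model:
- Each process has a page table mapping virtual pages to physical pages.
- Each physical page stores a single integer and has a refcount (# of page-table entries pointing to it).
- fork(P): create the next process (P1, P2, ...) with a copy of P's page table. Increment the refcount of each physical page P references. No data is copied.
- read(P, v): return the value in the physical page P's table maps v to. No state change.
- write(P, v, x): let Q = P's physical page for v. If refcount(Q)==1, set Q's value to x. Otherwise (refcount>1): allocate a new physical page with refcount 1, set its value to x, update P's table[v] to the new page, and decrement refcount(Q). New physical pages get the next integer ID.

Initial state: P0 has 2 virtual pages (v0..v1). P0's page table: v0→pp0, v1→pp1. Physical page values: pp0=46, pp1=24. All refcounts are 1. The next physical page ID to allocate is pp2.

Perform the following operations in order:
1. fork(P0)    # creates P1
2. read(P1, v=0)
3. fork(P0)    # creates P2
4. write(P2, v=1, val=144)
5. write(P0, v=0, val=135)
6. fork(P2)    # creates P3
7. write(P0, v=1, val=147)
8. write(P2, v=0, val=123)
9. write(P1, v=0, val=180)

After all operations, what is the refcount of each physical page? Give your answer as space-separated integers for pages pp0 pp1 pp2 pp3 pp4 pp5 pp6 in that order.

Op 1: fork(P0) -> P1. 2 ppages; refcounts: pp0:2 pp1:2
Op 2: read(P1, v0) -> 46. No state change.
Op 3: fork(P0) -> P2. 2 ppages; refcounts: pp0:3 pp1:3
Op 4: write(P2, v1, 144). refcount(pp1)=3>1 -> COPY to pp2. 3 ppages; refcounts: pp0:3 pp1:2 pp2:1
Op 5: write(P0, v0, 135). refcount(pp0)=3>1 -> COPY to pp3. 4 ppages; refcounts: pp0:2 pp1:2 pp2:1 pp3:1
Op 6: fork(P2) -> P3. 4 ppages; refcounts: pp0:3 pp1:2 pp2:2 pp3:1
Op 7: write(P0, v1, 147). refcount(pp1)=2>1 -> COPY to pp4. 5 ppages; refcounts: pp0:3 pp1:1 pp2:2 pp3:1 pp4:1
Op 8: write(P2, v0, 123). refcount(pp0)=3>1 -> COPY to pp5. 6 ppages; refcounts: pp0:2 pp1:1 pp2:2 pp3:1 pp4:1 pp5:1
Op 9: write(P1, v0, 180). refcount(pp0)=2>1 -> COPY to pp6. 7 ppages; refcounts: pp0:1 pp1:1 pp2:2 pp3:1 pp4:1 pp5:1 pp6:1

Answer: 1 1 2 1 1 1 1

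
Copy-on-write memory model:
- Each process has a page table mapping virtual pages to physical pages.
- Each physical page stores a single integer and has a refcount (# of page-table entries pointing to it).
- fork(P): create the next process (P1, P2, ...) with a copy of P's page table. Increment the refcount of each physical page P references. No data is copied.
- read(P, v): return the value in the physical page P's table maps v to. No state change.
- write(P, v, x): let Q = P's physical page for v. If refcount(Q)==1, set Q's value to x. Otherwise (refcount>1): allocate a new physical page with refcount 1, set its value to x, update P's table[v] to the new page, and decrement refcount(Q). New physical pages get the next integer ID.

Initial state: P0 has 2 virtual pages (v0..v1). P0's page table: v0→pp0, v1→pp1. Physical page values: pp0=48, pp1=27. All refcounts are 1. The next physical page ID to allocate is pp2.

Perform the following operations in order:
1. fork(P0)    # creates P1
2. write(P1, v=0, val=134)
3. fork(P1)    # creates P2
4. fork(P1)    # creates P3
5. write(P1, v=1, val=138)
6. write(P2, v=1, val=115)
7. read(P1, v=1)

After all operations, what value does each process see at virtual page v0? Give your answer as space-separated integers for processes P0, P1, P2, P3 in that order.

Answer: 48 134 134 134

Derivation:
Op 1: fork(P0) -> P1. 2 ppages; refcounts: pp0:2 pp1:2
Op 2: write(P1, v0, 134). refcount(pp0)=2>1 -> COPY to pp2. 3 ppages; refcounts: pp0:1 pp1:2 pp2:1
Op 3: fork(P1) -> P2. 3 ppages; refcounts: pp0:1 pp1:3 pp2:2
Op 4: fork(P1) -> P3. 3 ppages; refcounts: pp0:1 pp1:4 pp2:3
Op 5: write(P1, v1, 138). refcount(pp1)=4>1 -> COPY to pp3. 4 ppages; refcounts: pp0:1 pp1:3 pp2:3 pp3:1
Op 6: write(P2, v1, 115). refcount(pp1)=3>1 -> COPY to pp4. 5 ppages; refcounts: pp0:1 pp1:2 pp2:3 pp3:1 pp4:1
Op 7: read(P1, v1) -> 138. No state change.
P0: v0 -> pp0 = 48
P1: v0 -> pp2 = 134
P2: v0 -> pp2 = 134
P3: v0 -> pp2 = 134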